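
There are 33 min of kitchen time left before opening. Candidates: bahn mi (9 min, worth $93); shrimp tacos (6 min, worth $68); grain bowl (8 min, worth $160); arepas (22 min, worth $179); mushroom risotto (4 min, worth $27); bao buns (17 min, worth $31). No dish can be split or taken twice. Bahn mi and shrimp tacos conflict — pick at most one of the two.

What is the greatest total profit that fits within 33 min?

339

Best packing: grain bowl + arepas — 30 min, 339 total.
An exhaustive check of the 64 subsets confirms 339.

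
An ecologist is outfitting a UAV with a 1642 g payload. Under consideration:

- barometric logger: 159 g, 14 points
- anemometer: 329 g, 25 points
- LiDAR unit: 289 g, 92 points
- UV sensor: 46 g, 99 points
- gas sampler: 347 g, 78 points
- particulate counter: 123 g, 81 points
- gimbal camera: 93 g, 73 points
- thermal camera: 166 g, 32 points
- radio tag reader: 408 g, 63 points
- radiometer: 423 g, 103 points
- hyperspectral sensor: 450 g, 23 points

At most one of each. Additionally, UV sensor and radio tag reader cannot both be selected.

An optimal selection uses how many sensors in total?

Best achievable data value is 558.
One optimal bundle: LiDAR unit + UV sensor + gas sampler + particulate counter + gimbal camera + thermal camera + radiometer (1487 g).
Every optimal selection uses 7 sensors.

7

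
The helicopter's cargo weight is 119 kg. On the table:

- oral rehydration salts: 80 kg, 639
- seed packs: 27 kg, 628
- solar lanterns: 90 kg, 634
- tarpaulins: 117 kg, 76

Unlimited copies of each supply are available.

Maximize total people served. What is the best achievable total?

2512

The ratio ordering already packs tightly: 4×seed packs, 108 kg, 2512.
The spare 11 kg is too small for any remaining supply, and no exchange beats 2512.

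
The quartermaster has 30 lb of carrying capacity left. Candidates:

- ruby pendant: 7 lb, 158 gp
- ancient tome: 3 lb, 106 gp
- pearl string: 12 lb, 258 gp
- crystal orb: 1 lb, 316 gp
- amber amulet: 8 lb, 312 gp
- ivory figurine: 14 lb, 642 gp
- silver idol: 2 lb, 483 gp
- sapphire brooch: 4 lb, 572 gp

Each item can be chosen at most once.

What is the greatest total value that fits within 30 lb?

2325

Crystal orb + amber amulet + ivory figurine + silver idol + sapphire brooch uses 29 of the 30 lb and totals 2325.
The closest alternative, ruby pendant + crystal orb + ivory figurine + silver idol + sapphire brooch, reaches only 2171.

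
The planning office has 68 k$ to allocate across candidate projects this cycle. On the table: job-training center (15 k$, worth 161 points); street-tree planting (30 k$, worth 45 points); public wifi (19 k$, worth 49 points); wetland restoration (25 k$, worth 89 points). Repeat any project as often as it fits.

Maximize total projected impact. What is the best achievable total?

The ratio ordering already packs tightly: 4×job-training center, 60 k$, 644.
Every other selection either busts 68 k$ or fails to beat 644.

644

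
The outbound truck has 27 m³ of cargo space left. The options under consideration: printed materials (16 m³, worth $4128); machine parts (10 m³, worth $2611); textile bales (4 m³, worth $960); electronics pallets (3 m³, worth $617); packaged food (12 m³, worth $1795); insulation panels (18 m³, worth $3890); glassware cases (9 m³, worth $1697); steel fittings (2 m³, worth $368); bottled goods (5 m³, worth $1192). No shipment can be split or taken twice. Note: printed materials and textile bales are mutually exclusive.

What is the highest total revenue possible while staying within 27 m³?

6739

By revenue per m³: machine parts 261.10, printed materials 258.00, textile bales 240.00 lead.
Printed materials + machine parts uses 26 of the 27 m³ and totals 6739.
Runner-up printed materials + electronics pallets + steel fittings + bottled goods tops out at 6305.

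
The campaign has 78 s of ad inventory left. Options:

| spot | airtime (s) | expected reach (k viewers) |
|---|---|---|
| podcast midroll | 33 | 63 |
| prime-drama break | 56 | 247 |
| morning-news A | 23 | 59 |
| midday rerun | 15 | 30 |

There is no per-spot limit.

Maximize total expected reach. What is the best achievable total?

277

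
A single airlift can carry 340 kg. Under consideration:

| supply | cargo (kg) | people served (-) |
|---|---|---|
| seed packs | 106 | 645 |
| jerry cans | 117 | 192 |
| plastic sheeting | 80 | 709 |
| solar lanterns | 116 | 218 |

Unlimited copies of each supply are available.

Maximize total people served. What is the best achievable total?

Taking 4×plastic sheeting: 320 kg used, 2836 in people served.
Every other selection either busts 340 kg or fails to beat 2836.

2836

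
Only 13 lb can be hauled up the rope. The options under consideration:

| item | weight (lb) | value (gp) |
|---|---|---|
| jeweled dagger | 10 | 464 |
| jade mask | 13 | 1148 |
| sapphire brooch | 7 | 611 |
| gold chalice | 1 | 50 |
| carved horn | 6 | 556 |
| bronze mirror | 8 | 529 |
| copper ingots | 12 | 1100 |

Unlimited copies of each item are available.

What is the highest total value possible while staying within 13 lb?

1167

Density check — carved horn 92.67, copper ingots 91.67, jade mask 88.31, sapphire brooch 87.29 are the best per lb.
Taking the top-ratio items first gives gold chalice + 2×carved horn for 1162 (13 lb).
Dropping gold chalice and carved horn frees 7 lb; slotting in sapphire brooch (7 lb) lifts the total to 1167 at 13 lb.
Every other selection either busts 13 lb or fails to beat 1167.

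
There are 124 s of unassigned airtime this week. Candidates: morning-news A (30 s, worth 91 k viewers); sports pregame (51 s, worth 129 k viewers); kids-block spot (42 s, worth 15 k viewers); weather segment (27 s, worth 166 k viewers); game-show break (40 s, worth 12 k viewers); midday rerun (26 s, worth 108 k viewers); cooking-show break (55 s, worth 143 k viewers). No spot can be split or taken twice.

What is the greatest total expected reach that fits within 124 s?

417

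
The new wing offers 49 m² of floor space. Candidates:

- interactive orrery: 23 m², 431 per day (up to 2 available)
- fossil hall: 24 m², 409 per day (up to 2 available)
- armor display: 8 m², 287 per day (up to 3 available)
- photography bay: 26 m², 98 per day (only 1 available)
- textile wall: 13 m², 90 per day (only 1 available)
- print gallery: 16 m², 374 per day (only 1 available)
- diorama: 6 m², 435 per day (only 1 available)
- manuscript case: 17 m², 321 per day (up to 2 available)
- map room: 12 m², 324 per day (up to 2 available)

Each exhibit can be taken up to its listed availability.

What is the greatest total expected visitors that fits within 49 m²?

The ratio heuristic lands on 3×armor display + diorama + map room (1620) but leaves 7 m² idle.
Dropping map room frees 12 m²; slotting in print gallery (16 m²) lifts the total to 1670 at 46 m².
Every other selection either busts 49 m² or exceeds an availability limit or fails to beat 1670.

1670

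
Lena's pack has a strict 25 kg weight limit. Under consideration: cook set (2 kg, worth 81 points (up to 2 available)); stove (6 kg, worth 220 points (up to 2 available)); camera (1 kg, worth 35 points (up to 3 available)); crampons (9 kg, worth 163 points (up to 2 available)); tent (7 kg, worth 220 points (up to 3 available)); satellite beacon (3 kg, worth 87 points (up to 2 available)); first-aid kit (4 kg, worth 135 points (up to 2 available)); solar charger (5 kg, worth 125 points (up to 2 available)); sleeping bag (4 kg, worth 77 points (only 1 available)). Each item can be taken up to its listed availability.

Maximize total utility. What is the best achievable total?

907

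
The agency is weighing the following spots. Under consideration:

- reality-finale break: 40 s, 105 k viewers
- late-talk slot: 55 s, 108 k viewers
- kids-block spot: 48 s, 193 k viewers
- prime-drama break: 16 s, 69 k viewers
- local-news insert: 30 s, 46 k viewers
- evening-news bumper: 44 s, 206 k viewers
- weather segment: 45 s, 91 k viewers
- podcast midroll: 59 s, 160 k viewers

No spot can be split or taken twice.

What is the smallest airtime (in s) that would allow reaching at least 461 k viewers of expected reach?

Minimise s subject to total expected reach ≥ 461.
kids-block spot + prime-drama break + evening-news bumper: 468 expected reach at 108 s.
Any bundle with less than 108 s falls short of 461.

108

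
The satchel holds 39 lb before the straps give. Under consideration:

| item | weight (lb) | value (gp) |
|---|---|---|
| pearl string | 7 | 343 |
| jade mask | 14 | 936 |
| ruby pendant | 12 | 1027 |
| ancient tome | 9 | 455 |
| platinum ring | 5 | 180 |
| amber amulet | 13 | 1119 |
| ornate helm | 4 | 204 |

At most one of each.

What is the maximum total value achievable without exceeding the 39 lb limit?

Taking jade mask + ruby pendant + amber amulet: 39 lb used, 3082 in value.
Runner-up ruby pendant + ancient tome + amber amulet + ornate helm tops out at 2805.

3082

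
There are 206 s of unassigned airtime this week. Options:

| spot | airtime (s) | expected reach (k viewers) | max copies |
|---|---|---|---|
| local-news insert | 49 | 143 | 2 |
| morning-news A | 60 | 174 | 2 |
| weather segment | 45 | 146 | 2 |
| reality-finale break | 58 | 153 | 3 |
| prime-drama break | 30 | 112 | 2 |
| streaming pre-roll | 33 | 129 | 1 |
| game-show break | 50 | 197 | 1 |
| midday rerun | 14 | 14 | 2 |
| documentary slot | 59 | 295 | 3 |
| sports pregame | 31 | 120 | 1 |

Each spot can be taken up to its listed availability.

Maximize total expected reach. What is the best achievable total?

916

Ranking by ratio (expected reach/s): documentary slot 5.00, game-show break 3.94, streaming pre-roll 3.91, sports pregame 3.87.
Filling by ratio: 2×midday rerun + 3×documentary slot for 913, with 1 s left unused.
Replace 2×midday rerun and documentary slot with streaming pre-roll + game-show break: the trade gains 3 net, giving 916 at 201 s.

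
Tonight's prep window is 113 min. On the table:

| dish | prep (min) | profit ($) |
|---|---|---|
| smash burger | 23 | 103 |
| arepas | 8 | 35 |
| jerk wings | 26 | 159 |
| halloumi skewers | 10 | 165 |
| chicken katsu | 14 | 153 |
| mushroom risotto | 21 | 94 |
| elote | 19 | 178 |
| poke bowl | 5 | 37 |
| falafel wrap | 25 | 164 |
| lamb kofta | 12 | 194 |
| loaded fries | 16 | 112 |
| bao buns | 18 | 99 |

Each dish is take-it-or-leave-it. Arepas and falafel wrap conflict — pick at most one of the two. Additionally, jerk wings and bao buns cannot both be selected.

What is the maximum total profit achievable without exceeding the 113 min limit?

1050

Best packing: jerk wings + halloumi skewers + chicken katsu + elote + poke bowl + falafel wrap + lamb kofta — 111 min, 1050 total.
Every other selection either busts 113 min or breaks a pairing rule or fails to beat 1050.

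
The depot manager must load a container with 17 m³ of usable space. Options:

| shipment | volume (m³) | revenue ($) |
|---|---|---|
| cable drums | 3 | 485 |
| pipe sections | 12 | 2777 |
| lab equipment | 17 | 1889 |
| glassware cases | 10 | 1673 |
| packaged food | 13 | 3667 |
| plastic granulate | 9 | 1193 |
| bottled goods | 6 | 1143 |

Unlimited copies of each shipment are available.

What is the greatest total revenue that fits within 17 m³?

4152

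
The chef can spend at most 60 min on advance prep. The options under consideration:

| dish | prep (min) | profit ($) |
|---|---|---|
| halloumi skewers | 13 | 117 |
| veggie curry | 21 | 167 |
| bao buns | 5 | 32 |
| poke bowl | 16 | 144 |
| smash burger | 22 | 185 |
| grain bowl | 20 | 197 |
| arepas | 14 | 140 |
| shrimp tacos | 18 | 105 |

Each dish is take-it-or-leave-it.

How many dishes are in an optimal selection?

Optimal total is 536.
One optimal bundle: veggie curry + bao buns + grain bowl + arepas (60 min).
Every optimal selection uses 4 dishes.

4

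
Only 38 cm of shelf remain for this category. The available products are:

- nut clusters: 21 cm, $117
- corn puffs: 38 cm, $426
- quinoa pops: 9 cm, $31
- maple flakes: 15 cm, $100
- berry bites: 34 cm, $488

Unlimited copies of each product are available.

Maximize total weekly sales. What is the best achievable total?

Density check — berry bites 14.35, corn puffs 11.21, maple flakes 6.67 are the best per cm.
The ratio ordering already packs tightly: berry bites, 34 cm, 488.
Every other selection either busts 38 cm or fails to beat 488.

488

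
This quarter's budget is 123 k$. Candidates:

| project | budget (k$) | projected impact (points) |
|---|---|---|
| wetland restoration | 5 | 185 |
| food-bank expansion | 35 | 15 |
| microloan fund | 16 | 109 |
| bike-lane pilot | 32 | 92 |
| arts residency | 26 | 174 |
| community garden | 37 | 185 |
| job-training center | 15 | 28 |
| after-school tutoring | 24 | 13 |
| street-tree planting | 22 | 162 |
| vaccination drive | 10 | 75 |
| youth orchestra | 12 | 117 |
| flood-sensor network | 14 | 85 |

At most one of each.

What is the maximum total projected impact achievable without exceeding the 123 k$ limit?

Best packing: wetland restoration + microloan fund + arts residency + job-training center + street-tree planting + vaccination drive + youth orchestra + flood-sensor network — 120 k$, 935 total.

935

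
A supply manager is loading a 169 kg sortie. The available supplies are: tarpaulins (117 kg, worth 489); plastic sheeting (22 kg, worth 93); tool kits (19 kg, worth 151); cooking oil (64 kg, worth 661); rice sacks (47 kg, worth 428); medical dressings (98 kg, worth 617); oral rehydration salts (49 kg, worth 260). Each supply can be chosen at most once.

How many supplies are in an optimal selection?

The maximum people served within 169 kg is 1349.
One optimal bundle: cooking oil + rice sacks + oral rehydration salts (160 kg).
All optima have 3 supplies.

3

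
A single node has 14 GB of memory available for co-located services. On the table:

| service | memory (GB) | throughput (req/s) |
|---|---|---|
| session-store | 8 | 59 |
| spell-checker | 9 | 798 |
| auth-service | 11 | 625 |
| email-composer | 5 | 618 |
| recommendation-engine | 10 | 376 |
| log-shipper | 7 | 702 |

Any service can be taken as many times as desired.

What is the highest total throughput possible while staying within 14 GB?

1416

By throughput per GB: email-composer 123.60, log-shipper 100.29, spell-checker 88.67, auth-service 56.82 lead.
A density-first pass picks 2×email-composer — 1236 at 10 GB.
The 5 GB tied up in email-composer is better spent on spell-checker — total rises to 1416 (14 GB).
Nothing else within 14 GB beats 1416.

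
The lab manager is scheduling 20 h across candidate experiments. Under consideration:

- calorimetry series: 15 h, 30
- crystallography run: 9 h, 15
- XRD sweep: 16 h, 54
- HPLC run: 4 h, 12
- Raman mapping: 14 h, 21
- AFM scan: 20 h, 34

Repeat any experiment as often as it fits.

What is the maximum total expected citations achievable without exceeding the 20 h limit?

66

The ratio ordering already packs tightly: XRD sweep + HPLC run, 20 h, 66.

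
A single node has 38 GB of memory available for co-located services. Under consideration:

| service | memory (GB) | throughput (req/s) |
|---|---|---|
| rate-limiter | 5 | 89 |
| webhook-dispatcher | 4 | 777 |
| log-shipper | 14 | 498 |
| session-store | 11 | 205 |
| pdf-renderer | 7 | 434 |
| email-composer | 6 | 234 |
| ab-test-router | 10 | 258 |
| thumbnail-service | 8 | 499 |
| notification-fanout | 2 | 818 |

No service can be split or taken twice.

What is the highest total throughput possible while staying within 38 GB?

A density-first pass picks webhook-dispatcher + pdf-renderer + email-composer + ab-test-router + thumbnail-service + notification-fanout — 3020 at 37 GB.
Replace email-composer and ab-test-router with log-shipper: the trade gains 6 net, giving 3026 at 35 GB.

3026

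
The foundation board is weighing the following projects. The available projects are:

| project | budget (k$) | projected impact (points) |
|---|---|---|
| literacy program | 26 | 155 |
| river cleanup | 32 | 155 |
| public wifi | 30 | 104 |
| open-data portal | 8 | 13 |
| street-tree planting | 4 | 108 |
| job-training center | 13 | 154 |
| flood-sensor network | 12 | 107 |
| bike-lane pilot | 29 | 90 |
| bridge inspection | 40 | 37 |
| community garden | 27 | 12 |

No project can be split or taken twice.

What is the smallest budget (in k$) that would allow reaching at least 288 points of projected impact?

29

Look for the lowest-budget combination reaching 288.
street-tree planting + job-training center + flood-sensor network: 369 projected impact at 29 k$.
Any bundle with less than 29 k$ falls short of 288.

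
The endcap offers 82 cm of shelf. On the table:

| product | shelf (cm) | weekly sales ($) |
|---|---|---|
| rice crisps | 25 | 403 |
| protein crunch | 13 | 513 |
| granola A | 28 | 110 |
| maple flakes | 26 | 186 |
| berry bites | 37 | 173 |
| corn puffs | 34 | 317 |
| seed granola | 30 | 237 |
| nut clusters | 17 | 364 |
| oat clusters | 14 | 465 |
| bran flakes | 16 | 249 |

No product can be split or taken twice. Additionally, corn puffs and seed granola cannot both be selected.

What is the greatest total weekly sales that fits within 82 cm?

1745

Ranking by ratio (weekly sales/cm): protein crunch 39.46, oat clusters 33.21, nut clusters 21.41.
Best packing: rice crisps + protein crunch + nut clusters + oat clusters — 69 cm, 1745 total.
Nothing else feasible within 82 cm beats 1745.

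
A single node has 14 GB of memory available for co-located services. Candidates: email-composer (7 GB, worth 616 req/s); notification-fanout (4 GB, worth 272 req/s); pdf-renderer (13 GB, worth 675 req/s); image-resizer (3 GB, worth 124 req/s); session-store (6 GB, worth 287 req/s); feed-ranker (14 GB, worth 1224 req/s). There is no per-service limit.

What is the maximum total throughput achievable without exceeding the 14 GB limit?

1232

Best packing: 2×email-composer — 14 GB, 1232 total.
No other feasible combination exceeds 1232.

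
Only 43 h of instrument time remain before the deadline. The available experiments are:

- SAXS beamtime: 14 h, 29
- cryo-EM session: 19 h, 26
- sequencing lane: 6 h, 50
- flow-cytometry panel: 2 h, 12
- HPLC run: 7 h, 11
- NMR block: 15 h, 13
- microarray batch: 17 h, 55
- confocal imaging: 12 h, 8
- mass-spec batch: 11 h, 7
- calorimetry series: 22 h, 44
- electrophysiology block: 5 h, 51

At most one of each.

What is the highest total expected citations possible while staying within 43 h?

Ranking by ratio (expected citations/h): electrophysiology block 10.20, sequencing lane 8.33, flow-cytometry panel 6.00, microarray batch 3.24.
Greedy by ratio would take sequencing lane + flow-cytometry panel + HPLC run + microarray batch + electrophysiology block: 37 h used, total 179.
The 9 h tied up in flow-cytometry panel and HPLC run is better spent on SAXS beamtime — total rises to 185 (42 h).
The closest alternative, sequencing lane + flow-cytometry panel + HPLC run + microarray batch + electrophysiology block, reaches only 179.

185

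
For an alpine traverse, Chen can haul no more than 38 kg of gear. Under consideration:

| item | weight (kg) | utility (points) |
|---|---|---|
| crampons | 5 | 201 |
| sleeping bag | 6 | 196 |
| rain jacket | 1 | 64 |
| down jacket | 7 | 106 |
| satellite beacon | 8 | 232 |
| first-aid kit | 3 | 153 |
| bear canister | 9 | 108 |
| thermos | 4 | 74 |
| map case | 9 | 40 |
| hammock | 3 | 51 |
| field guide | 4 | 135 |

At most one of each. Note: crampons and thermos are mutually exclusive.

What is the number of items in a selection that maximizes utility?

8

The maximum utility within 38 kg is 1138.
One optimal bundle: crampons + sleeping bag + rain jacket + down jacket + satellite beacon + first-aid kit + hammock + field guide (37 kg).
All optima have 8 items.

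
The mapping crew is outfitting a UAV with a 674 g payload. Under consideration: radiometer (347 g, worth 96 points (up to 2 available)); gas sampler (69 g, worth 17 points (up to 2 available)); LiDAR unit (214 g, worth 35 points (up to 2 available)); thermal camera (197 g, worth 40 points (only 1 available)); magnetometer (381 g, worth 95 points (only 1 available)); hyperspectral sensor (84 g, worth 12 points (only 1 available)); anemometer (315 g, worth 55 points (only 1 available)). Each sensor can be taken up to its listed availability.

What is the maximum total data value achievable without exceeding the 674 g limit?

Greedy by ratio would take radiometer + 2×gas sampler + hyperspectral sensor: 569 g used, total 142.
The 153 g tied up in gas sampler and hyperspectral sensor is better spent on thermal camera — total rises to 153 (613 g).
The spare 61 g is too small for any remaining sensor, and no exchange beats 153.

153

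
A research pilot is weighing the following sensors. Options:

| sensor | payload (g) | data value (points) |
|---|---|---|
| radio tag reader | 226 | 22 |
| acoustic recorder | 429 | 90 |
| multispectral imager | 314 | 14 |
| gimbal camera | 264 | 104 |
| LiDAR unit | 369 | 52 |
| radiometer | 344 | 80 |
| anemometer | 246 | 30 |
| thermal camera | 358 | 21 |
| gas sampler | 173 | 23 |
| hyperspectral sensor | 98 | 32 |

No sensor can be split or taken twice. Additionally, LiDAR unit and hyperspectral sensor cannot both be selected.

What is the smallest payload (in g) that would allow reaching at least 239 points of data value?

879

Minimise g subject to total data value ≥ 239.
gimbal camera + radiometer + gas sampler + hyperspectral sensor reaches 239 using 879 g.
No combination under 879 g hits 239.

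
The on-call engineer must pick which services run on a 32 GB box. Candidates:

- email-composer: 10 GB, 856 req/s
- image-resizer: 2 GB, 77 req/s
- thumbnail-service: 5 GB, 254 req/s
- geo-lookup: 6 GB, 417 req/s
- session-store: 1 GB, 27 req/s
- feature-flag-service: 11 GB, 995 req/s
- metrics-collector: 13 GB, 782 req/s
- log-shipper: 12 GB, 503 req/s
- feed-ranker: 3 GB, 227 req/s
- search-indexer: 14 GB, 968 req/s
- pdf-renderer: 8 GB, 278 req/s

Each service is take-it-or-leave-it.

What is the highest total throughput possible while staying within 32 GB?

The ratio ordering already packs tightly: email-composer + image-resizer + geo-lookup + feature-flag-service + feed-ranker, 32 GB, 2572.
No other feasible combination exceeds 2572.

2572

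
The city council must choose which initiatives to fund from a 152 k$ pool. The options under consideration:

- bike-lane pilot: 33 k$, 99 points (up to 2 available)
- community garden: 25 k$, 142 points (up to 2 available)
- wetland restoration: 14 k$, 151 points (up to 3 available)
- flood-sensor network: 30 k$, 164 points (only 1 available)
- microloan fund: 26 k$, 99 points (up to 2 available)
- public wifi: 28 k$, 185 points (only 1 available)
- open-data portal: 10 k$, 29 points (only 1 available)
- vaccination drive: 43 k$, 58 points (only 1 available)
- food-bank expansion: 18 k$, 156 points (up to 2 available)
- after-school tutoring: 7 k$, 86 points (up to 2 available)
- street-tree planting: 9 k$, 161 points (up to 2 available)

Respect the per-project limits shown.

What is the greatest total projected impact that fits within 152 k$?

1473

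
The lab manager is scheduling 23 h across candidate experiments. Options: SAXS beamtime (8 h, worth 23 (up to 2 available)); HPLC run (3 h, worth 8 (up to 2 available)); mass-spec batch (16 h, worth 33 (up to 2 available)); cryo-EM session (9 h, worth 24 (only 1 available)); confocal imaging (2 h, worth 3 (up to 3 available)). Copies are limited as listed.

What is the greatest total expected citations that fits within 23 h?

63

Greedy by ratio would take 2×SAXS beamtime + 2×HPLC run: 22 h used, total 62.
Dropping SAXS beamtime frees 8 h; slotting in cryo-EM session (9 h) lifts the total to 63 at 23 h.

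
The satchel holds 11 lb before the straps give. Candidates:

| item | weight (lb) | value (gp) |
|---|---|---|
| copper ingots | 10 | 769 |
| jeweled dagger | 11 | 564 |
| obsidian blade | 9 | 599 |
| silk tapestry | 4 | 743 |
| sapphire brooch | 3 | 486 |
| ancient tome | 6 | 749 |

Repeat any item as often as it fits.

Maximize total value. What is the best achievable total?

Best packing: 2×silk tapestry + sapphire brooch — 11 lb, 1972 total.
Nothing else within 11 lb beats 1972.

1972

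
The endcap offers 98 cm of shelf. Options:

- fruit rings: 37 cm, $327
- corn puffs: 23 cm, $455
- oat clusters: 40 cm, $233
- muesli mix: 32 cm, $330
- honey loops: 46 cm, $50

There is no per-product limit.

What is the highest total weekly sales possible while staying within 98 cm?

Density check — corn puffs 19.78, muesli mix 10.31, fruit rings 8.84 are the best per cm.
4×corn puffs uses 92 of the 98 cm and totals 1820.
The spare 6 cm is too small for any remaining product, and no exchange beats 1820.

1820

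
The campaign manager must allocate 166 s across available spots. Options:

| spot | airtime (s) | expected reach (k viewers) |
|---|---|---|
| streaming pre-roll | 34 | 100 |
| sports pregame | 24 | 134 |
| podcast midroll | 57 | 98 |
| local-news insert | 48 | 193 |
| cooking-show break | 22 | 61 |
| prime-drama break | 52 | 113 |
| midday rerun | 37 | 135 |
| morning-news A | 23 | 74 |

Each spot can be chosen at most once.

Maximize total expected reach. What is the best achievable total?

636

The ratio ordering already packs tightly: streaming pre-roll + sports pregame + local-news insert + midday rerun + morning-news A, 166 s, 636.
An exhaustive check of the 256 subsets confirms 636.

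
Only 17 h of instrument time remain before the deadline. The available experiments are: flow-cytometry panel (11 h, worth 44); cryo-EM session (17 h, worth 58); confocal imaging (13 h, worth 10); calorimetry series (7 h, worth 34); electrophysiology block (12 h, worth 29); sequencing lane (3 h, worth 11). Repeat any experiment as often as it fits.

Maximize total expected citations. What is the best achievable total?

79

The ratio ordering already packs tightly: 2×calorimetry series + sequencing lane, 17 h, 79.
Nothing else within 17 h beats 79.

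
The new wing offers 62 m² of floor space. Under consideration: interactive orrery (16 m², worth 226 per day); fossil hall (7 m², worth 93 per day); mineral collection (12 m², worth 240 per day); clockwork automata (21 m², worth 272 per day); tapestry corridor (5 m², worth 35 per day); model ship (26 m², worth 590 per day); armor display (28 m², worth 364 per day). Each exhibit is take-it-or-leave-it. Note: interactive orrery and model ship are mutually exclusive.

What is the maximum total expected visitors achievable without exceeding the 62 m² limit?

1102

Best packing: mineral collection + clockwork automata + model ship — 59 m², 1102 total.
Runner-up fossil hall + model ship + armor display tops out at 1047.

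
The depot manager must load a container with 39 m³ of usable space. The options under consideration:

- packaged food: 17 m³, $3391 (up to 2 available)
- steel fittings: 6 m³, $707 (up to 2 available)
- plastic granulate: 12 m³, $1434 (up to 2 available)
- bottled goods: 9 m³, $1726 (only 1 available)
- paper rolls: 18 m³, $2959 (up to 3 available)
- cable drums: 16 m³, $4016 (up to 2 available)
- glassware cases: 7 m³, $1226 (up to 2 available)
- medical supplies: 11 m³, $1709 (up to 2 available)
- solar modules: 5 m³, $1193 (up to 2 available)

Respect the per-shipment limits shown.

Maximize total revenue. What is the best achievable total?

9258

By revenue per m³: cable drums 251.00, solar modules 238.60, packaged food 199.47, bottled goods 191.78 lead.
Filling by ratio: 2×cable drums + solar modules for 9225, with 2 m³ left unused.
Dropping solar modules frees 5 m³; slotting in glassware cases (7 m³) lifts the total to 9258 at 39 m³.
Nothing else within 39 m³ beats 9258.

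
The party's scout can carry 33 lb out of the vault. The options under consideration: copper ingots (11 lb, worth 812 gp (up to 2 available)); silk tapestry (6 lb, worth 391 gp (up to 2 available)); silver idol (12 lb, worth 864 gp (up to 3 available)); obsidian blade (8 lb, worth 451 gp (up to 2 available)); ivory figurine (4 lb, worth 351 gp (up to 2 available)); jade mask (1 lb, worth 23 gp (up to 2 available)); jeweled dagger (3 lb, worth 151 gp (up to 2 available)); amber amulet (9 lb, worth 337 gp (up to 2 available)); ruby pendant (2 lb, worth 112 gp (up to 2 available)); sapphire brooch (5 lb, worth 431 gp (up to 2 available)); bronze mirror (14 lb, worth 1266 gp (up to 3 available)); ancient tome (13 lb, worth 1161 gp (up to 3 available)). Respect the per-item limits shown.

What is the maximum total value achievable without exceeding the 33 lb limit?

A density-first pass picks ivory figurine + jade mask + 2×bronze mirror — 2906 at 33 lb.
Replace ivory figurine and jade mask with sapphire brooch: the trade gains 57 net, giving 2963 at 33 lb.
Nothing else within 33 lb beats 2963.

2963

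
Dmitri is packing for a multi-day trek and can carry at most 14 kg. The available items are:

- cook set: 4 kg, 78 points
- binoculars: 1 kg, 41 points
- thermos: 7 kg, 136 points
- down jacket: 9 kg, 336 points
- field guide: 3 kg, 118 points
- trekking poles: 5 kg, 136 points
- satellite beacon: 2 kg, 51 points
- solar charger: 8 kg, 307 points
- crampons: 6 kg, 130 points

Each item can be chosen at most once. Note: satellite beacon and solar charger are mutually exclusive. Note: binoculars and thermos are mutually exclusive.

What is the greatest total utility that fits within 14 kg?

505

Best packing: down jacket + field guide + satellite beacon — 14 kg, 505 total.
Runner-up binoculars + down jacket + field guide tops out at 495.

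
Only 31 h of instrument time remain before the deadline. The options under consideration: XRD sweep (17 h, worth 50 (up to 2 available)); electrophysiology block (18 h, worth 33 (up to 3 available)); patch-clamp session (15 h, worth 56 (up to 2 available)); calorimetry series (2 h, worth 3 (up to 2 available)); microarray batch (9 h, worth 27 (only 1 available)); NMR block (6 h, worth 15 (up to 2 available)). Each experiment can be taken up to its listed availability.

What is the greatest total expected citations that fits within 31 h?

By expected citations per h: patch-clamp session 3.73, microarray batch 3.00, XRD sweep 2.94, NMR block 2.50 lead.
The ratio ordering already packs tightly: 2×patch-clamp session, 30 h, 112.
No other feasible combination exceeds 112.

112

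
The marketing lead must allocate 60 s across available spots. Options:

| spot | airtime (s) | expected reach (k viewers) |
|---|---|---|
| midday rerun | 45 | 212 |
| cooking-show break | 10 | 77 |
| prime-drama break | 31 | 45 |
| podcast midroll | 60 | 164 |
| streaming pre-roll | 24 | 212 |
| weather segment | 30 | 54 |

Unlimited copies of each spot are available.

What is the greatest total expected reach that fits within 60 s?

By expected reach per s: streaming pre-roll 8.83, cooking-show break 7.70, midday rerun 4.71, podcast midroll 2.73 lead.
Taking cooking-show break + 2×streaming pre-roll: 58 s used, 501 in expected reach.

501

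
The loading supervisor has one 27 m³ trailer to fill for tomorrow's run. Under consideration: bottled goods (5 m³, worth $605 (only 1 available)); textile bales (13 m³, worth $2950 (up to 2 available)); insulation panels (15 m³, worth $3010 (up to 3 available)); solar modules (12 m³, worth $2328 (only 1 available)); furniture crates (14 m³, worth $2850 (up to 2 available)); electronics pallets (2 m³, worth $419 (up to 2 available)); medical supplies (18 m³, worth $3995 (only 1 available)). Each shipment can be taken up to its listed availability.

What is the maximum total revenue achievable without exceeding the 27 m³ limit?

Ranking by ratio (revenue/m³): textile bales 226.92, medical supplies 221.94, electronics pallets 209.50.
Best packing: 2×textile bales — 26 m³, 5900 total.

5900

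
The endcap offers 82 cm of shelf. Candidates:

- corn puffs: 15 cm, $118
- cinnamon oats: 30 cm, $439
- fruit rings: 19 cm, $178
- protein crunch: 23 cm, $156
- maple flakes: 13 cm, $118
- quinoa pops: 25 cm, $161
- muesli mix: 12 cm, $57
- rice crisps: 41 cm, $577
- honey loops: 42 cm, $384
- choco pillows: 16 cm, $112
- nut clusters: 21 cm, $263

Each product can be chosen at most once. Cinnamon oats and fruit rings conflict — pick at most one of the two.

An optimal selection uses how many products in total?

Best achievable weekly sales is 1018.
For example fruit rings + rice crisps + nut clusters achieves it, using 81 cm.
Every optimal selection uses 3 products.

3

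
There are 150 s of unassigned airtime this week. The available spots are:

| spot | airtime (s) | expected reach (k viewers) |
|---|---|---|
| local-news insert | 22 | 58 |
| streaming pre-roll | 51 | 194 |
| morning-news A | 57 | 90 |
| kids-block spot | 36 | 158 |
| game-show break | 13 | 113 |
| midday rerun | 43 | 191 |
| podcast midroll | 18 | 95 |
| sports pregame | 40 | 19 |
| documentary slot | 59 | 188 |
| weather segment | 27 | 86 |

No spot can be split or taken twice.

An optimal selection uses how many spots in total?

Best achievable expected reach is 656.
For example streaming pre-roll + kids-block spot + game-show break + midday rerun achieves it, using 143 s.
All optima have 4 spots.

4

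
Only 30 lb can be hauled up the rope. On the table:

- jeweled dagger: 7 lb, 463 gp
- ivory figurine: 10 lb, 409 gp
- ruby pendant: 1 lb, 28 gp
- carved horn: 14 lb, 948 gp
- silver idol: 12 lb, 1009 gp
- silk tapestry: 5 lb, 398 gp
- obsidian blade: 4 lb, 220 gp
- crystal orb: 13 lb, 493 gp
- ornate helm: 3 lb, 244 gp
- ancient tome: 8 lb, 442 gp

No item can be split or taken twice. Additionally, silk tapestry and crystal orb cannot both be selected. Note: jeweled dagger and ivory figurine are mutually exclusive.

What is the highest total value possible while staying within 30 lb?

A density-first pass picks jeweled dagger + ruby pendant + silver idol + silk tapestry + ornate helm — 2142 at 28 lb.
Replace jeweled dagger and silk tapestry with carved horn: the trade gains 87 net, giving 2229 at 30 lb.
Nothing else feasible within 30 lb beats 2229.

2229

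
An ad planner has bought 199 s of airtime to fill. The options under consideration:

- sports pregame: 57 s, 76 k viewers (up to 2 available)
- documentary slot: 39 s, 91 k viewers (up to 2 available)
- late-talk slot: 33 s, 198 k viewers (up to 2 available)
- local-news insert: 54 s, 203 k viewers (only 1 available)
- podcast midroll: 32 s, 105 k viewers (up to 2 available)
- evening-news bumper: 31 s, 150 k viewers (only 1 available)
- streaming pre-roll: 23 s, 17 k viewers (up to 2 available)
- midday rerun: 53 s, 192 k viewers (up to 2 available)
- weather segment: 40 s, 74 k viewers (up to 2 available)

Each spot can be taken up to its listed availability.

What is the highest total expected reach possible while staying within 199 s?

854

Ranking by ratio (expected reach/s): late-talk slot 6.00, evening-news bumper 4.84, local-news insert 3.76, midday rerun 3.62.
2×late-talk slot + local-news insert + podcast midroll + evening-news bumper uses 183 of the 199 s and totals 854.
Nothing else within 199 s beats 854.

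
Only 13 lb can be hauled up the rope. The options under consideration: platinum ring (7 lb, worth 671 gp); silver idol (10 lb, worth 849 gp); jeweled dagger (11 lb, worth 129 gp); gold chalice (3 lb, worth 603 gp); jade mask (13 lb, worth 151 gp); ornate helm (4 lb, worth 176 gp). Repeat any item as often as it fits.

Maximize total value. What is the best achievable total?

Density check — gold chalice 201.00, platinum ring 95.86, silver idol 84.90, ornate helm 44.00 are the best per lb.
4×gold chalice uses 12 of the 13 lb and totals 2412.
No other feasible combination exceeds 2412.

2412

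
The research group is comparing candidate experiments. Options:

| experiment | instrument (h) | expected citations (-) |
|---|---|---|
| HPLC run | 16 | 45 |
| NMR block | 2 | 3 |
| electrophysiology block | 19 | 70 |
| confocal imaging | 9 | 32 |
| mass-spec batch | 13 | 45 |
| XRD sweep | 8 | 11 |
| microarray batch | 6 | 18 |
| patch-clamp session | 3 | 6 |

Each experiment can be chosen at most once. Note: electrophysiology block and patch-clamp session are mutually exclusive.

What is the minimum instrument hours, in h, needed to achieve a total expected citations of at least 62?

Look for the lowest-instrument combination reaching 62.
electrophysiology block: 70 expected citations at 19 h.
Below 19 h the best achievable stays under 62.

19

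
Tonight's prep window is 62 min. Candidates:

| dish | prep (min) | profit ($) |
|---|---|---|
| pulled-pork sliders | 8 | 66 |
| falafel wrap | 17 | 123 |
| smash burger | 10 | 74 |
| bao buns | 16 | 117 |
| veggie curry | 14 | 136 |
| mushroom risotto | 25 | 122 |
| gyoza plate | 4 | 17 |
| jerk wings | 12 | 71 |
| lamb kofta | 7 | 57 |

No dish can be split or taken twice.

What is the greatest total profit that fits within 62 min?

Filling by ratio: pulled-pork sliders + smash burger + bao buns + veggie curry + gyoza plate + lamb kofta for 467, with 3 min left unused.
Dropping smash burger and gyoza plate frees 14 min; slotting in falafel wrap (17 min) lifts the total to 499 at 62 min.
That's the maximum — no swap from here does better than 499.

499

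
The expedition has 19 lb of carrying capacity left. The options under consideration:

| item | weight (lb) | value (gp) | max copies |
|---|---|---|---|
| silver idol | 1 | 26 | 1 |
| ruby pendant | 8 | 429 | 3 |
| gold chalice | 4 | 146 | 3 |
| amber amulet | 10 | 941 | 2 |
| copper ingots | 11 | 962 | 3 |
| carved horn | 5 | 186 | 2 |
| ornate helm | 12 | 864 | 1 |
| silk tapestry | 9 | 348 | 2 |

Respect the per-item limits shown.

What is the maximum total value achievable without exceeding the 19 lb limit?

The ratio ordering already packs tightly: silver idol + ruby pendant + amber amulet, 19 lb, 1396.
Every other selection either busts 19 lb or exceeds an availability limit or fails to beat 1396.

1396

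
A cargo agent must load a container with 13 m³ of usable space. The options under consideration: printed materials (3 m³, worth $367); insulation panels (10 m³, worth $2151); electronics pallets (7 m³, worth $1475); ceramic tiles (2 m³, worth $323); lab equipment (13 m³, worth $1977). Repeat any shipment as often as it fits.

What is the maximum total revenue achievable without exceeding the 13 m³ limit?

2518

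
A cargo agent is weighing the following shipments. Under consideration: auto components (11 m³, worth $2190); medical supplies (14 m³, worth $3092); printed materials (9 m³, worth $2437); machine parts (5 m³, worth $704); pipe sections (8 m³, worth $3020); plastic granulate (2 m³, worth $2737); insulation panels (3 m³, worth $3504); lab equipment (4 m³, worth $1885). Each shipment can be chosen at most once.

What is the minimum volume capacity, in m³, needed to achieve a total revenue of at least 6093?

5

Need the lightest bundle worth ≥ 6093.
plastic granulate + insulation panels: 6241 revenue at 5 m³.
No combination under 5 m³ hits 6093.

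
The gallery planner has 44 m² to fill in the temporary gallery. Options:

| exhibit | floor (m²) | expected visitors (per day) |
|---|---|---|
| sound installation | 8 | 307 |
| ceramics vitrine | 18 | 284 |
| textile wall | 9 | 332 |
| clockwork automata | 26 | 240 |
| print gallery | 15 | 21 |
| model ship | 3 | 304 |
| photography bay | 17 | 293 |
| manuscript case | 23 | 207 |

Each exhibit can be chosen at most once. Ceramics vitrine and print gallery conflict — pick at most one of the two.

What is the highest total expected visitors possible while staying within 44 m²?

Taking sound installation + textile wall + model ship + photography bay: 37 m² used, 1236 in expected visitors.

1236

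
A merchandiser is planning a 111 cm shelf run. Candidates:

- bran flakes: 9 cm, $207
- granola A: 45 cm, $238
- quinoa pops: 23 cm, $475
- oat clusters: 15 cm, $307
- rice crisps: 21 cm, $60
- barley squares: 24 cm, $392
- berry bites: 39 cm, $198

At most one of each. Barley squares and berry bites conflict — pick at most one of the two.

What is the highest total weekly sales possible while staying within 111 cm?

1441

By weekly sales per cm: bran flakes 23.00, quinoa pops 20.65, oat clusters 20.47, barley squares 16.33 lead.
Best packing: bran flakes + quinoa pops + oat clusters + rice crisps + barley squares — 92 cm, 1441 total.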